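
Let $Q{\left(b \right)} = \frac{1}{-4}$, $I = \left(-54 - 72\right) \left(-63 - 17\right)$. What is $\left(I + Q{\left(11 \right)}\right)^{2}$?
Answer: $\frac{1625621761}{16} \approx 1.016 \cdot 10^{8}$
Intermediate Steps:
$I = 10080$ ($I = \left(-126\right) \left(-80\right) = 10080$)
$Q{\left(b \right)} = - \frac{1}{4}$
$\left(I + Q{\left(11 \right)}\right)^{2} = \left(10080 - \frac{1}{4}\right)^{2} = \left(\frac{40319}{4}\right)^{2} = \frac{1625621761}{16}$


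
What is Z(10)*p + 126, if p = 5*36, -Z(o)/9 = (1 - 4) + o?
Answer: -11214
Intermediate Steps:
Z(o) = 27 - 9*o (Z(o) = -9*((1 - 4) + o) = -9*(-3 + o) = 27 - 9*o)
p = 180
Z(10)*p + 126 = (27 - 9*10)*180 + 126 = (27 - 90)*180 + 126 = -63*180 + 126 = -11340 + 126 = -11214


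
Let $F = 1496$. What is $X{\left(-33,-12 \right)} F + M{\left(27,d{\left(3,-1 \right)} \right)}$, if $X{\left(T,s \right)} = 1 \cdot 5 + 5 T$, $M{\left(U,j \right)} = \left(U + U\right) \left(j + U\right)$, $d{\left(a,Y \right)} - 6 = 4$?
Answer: $-237362$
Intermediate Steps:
$d{\left(a,Y \right)} = 10$ ($d{\left(a,Y \right)} = 6 + 4 = 10$)
$M{\left(U,j \right)} = 2 U \left(U + j\right)$
$X{\left(T,s \right)} = 5 + 5 T$
$X{\left(-33,-12 \right)} F + M{\left(27,d{\left(3,-1 \right)} \right)} = \left(5 + 5 \left(-33\right)\right) 1496 + 2 \cdot 27 \left(27 + 10\right) = \left(5 - 165\right) 1496 + 2 \cdot 27 \cdot 37 = \left(-160\right) 1496 + 1998 = -239360 + 1998 = -237362$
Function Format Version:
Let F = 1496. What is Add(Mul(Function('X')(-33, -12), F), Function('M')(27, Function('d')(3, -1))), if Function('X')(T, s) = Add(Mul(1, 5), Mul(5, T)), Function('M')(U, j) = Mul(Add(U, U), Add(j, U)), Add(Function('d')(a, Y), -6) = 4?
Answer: -237362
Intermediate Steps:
Function('d')(a, Y) = 10 (Function('d')(a, Y) = Add(6, 4) = 10)
Function('M')(U, j) = Mul(2, U, Add(U, j)) (Function('M')(U, j) = Mul(Mul(2, U), Add(U, j)) = Mul(2, U, Add(U, j)))
Function('X')(T, s) = Add(5, Mul(5, T))
Add(Mul(Function('X')(-33, -12), F), Function('M')(27, Function('d')(3, -1))) = Add(Mul(Add(5, Mul(5, -33)), 1496), Mul(2, 27, Add(27, 10))) = Add(Mul(Add(5, -165), 1496), Mul(2, 27, 37)) = Add(Mul(-160, 1496), 1998) = Add(-239360, 1998) = -237362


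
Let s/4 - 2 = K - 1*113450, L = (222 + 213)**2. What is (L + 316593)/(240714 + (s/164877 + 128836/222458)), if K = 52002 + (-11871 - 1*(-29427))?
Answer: 1546041470433399/735745022290018 ≈ 2.1013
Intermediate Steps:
L = 189225 (L = 435**2 = 189225)
K = 69558 (K = 52002 + (-11871 + 29427) = 52002 + 17556 = 69558)
s = -175560 (s = 8 + 4*(69558 - 1*113450) = 8 + 4*(69558 - 113450) = 8 + 4*(-43892) = 8 - 175568 = -175560)
(L + 316593)/(240714 + (s/164877 + 128836/222458)) = (189225 + 316593)/(240714 + (-175560/164877 + 128836/222458)) = 505818/(240714 + (-175560*1/164877 + 128836*(1/222458))) = 505818/(240714 + (-58520/54959 + 64418/111229)) = 505818/(240714 - 2968772218/6113034611) = 505818/(1471490044580036/6113034611) = 505818*(6113034611/1471490044580036) = 1546041470433399/735745022290018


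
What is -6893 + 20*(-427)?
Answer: -15433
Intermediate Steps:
-6893 + 20*(-427) = -6893 - 8540 = -15433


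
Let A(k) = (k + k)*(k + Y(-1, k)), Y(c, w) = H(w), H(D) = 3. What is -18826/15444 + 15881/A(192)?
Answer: -2488087/2471040 ≈ -1.0069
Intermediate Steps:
Y(c, w) = 3
A(k) = 2*k*(3 + k) (A(k) = (k + k)*(k + 3) = (2*k)*(3 + k) = 2*k*(3 + k))
-18826/15444 + 15881/A(192) = -18826/15444 + 15881/((2*192*(3 + 192))) = -18826*1/15444 + 15881/((2*192*195)) = -9413/7722 + 15881/74880 = -2488087/2471040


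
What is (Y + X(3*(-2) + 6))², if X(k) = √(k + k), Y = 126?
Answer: 15876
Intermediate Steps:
X(k) = √2*√k (X(k) = √(2*k) = √2*√k)
(Y + X(3*(-2) + 6))² = (126 + √2*√(3*(-2) + 6))² = (126 + √2*√(-6 + 6))² = (126 + √2*√0)² = (126 + √2*0)² = (126 + 0)² = 126² = 15876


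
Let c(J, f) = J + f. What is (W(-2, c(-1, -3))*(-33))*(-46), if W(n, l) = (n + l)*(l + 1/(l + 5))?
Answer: 27324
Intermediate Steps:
W(n, l) = (l + n)*(l + 1/(5 + l))
(W(-2, c(-1, -3))*(-33))*(-46) = ((((-1 - 3) - 2 + (-1 - 3)³ + 5*(-1 - 3)² - 2*(-1 - 3)² + 5*(-1 - 3)*(-2))/(5 + (-1 - 3)))*(-33))*(-46) = (((-4 - 2 + (-4)³ + 5*(-4)² - 2*(-4)² + 5*(-4)*(-2))/(5 - 4))*(-33))*(-46) = (((-4 - 2 - 64 + 5*16 - 2*16 + 40)/1)*(-33))*(-46) = ((1*(-4 - 2 - 64 + 80 - 32 + 40))*(-33))*(-46) = ((1*18)*(-33))*(-46) = (18*(-33))*(-46) = -594*(-46) = 27324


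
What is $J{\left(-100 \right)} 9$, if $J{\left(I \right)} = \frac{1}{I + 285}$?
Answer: $\frac{9}{185} \approx 0.048649$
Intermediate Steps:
$J{\left(I \right)} = \frac{1}{285 + I}$
$J{\left(-100 \right)} 9 = \frac{1}{285 - 100} \cdot 9 = \frac{1}{185} \cdot 9 = \frac{9}{185}$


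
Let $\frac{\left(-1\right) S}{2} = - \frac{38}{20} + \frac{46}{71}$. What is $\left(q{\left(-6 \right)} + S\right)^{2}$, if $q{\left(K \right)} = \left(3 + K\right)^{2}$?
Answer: $\frac{16679056}{126025} \approx 132.35$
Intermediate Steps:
$S = \frac{889}{355}$ ($S = - 2 \left(- \frac{38}{20} + \frac{46}{71}\right) = - 2 \left(\left(-38\right) \frac{1}{20} + 46 \cdot \frac{1}{71}\right) = - 2 \left(- \frac{19}{10} + \frac{46}{71}\right) = \left(-2\right) \left(- \frac{889}{710}\right) = \frac{889}{355} \approx 2.5042$)
$\left(q{\left(-6 \right)} + S\right)^{2} = \left(\left(3 - 6\right)^{2} + \frac{889}{355}\right)^{2} = \left(\left(-3\right)^{2} + \frac{889}{355}\right)^{2} = \left(9 + \frac{889}{355}\right)^{2} = \left(\frac{4084}{355}\right)^{2} = \frac{16679056}{126025}$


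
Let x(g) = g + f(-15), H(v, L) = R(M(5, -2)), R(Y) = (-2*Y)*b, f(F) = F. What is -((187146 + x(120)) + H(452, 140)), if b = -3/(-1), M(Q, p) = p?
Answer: -187263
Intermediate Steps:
b = 3 (b = -3*(-1) = 3)
R(Y) = -6*Y (R(Y) = -2*Y*3 = -6*Y)
H(v, L) = 12 (H(v, L) = -6*(-2) = 12)
x(g) = -15 + g (x(g) = g - 15 = -15 + g)
-((187146 + x(120)) + H(452, 140)) = -((187146 + (-15 + 120)) + 12) = -((187146 + 105) + 12) = -(187251 + 12) = -1*187263 = -187263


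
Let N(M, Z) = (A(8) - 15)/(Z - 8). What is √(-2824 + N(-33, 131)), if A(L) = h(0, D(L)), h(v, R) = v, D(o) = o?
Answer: I*√4747349/41 ≈ 53.142*I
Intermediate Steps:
A(L) = 0
N(M, Z) = -15/(-8 + Z) (N(M, Z) = (0 - 15)/(Z - 8) = -15/(-8 + Z))
√(-2824 + N(-33, 131)) = √(-2824 - 15/(-8 + 131)) = √(-2824 - 15/123) = √(-2824 - 15*1/123) = √(-2824 - 5/41) = √(-115789/41) = I*√4747349/41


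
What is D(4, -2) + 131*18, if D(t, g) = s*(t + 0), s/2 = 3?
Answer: 2382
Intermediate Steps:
s = 6 (s = 2*3 = 6)
D(t, g) = 6*t (D(t, g) = 6*(t + 0) = 6*t)
D(4, -2) + 131*18 = 6*4 + 131*18 = 24 + 2358 = 2382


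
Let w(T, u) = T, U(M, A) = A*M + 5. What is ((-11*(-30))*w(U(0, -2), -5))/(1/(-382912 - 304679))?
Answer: -1134525150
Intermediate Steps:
U(M, A) = 5 + A*M
((-11*(-30))*w(U(0, -2), -5))/(1/(-382912 - 304679)) = ((-11*(-30))*(5 - 2*0))/(1/(-382912 - 304679)) = (330*(5 + 0))/(1/(-687591)) = (330*5)/(-1/687591) = 1650*(-687591) = -1134525150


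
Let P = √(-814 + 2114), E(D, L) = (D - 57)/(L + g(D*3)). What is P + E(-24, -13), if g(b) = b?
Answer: 81/85 + 10*√13 ≈ 37.008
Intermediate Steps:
E(D, L) = (-57 + D)/(L + 3*D) (E(D, L) = (D - 57)/(L + D*3) = (-57 + D)/(L + 3*D))
P = 10*√13 (P = √1300 = 10*√13 ≈ 36.056)
P + E(-24, -13) = 10*√13 + (-57 - 24)/(-13 + 3*(-24)) = 10*√13 - 81/(-13 - 72) = 10*√13 - 81/(-85) = 10*√13 - 1/85*(-81) = 10*√13 + 81/85 = 81/85 + 10*√13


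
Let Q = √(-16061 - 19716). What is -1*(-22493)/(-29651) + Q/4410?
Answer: -22493/29651 + I*√35777/4410 ≈ -0.75859 + 0.042891*I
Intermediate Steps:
Q = I*√35777 (Q = √(-35777) = I*√35777 ≈ 189.15*I)
-1*(-22493)/(-29651) + Q/4410 = -1*(-22493)/(-29651) + (I*√35777)/4410 = 22493*(-1/29651) + (I*√35777)*(1/4410) = -22493/29651 + I*√35777/4410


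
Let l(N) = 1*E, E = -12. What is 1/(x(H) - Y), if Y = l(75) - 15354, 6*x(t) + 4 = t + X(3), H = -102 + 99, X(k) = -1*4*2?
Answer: 2/30727 ≈ 6.5089e-5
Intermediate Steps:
l(N) = -12 (l(N) = 1*(-12) = -12)
X(k) = -8 (X(k) = -4*2 = -8)
H = -3
x(t) = -2 + t/6 (x(t) = -⅔ + (t - 8)/6 = -⅔ + (-8 + t)/6 = -⅔ + (-4/3 + t/6) = -2 + t/6)
Y = -15366 (Y = -12 - 15354 = -15366)
1/(x(H) - Y) = 1/((-2 + (⅙)*(-3)) - 1*(-15366)) = 1/((-2 - ½) + 15366) = 1/(-5/2 + 15366) = 1/(30727/2) = 2/30727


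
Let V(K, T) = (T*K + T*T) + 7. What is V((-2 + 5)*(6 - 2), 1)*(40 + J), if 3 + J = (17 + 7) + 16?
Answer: 1540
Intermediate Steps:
J = 37 (J = -3 + ((17 + 7) + 16) = -3 + (24 + 16) = -3 + 40 = 37)
V(K, T) = 7 + T**2 + K*T (V(K, T) = (K*T + T**2) + 7 = (T**2 + K*T) + 7 = 7 + T**2 + K*T)
V((-2 + 5)*(6 - 2), 1)*(40 + J) = (7 + 1**2 + ((-2 + 5)*(6 - 2))*1)*(40 + 37) = (7 + 1 + (3*4)*1)*77 = (7 + 1 + 12*1)*77 = (7 + 1 + 12)*77 = 20*77 = 1540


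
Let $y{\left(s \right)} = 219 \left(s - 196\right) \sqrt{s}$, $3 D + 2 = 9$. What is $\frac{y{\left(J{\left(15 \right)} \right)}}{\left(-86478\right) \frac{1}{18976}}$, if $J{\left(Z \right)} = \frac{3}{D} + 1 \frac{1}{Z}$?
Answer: $\frac{14155849312 \sqrt{14910}}{158903325} \approx 10878.0$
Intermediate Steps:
$D = \frac{7}{3}$ ($D = - \frac{2}{3} + \frac{1}{3} \cdot 9 = - \frac{2}{3} + 3 = \frac{7}{3} \approx 2.3333$)
$J{\left(Z \right)} = \frac{9}{7} + \frac{1}{Z}$ ($J{\left(Z \right)} = \frac{3}{\frac{7}{3}} + 1 \frac{1}{Z} = 3 \cdot \frac{3}{7} + \frac{1}{Z} = \frac{9}{7} + \frac{1}{Z}$)
$y{\left(s \right)} = \sqrt{s} \left(-42924 + 219 s\right)$ ($y{\left(s \right)} = 219 \left(-196 + s\right) \sqrt{s} = \left(-42924 + 219 s\right) \sqrt{s} = \sqrt{s} \left(-42924 + 219 s\right)$)
$\frac{y{\left(J{\left(15 \right)} \right)}}{\left(-86478\right) \frac{1}{18976}} = \frac{219 \sqrt{\frac{9}{7} + \frac{1}{15}} \left(-196 + \left(\frac{9}{7} + \frac{1}{15}\right)\right)}{\left(-86478\right) \frac{1}{18976}} = \frac{219 \sqrt{\frac{142}{105}} \left(-196 + \frac{142}{105}\right)}{- \frac{43239}{9488}} = 219 \frac{\sqrt{14910}}{105} \left(- \frac{20438}{105}\right) \left(- \frac{9488}{43239}\right) = - \frac{1491974 \sqrt{14910}}{3675} \left(- \frac{9488}{43239}\right) = \frac{14155849312 \sqrt{14910}}{158903325}$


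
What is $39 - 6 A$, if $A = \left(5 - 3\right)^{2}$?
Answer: $15$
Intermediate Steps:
$A = 4$ ($A = 2^{2} = 4$)
$39 - 6 A = 39 - 24 = 15$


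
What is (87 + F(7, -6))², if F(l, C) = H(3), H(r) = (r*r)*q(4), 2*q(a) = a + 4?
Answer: 15129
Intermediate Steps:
q(a) = 2 + a/2 (q(a) = (a + 4)/2 = (4 + a)/2 = 2 + a/2)
H(r) = 4*r² (H(r) = (r*r)*(2 + (½)*4) = r²*(2 + 2) = r²*4 = 4*r²)
F(l, C) = 36 (F(l, C) = 4*3² = 4*9 = 36)
(87 + F(7, -6))² = (87 + 36)² = 123² = 15129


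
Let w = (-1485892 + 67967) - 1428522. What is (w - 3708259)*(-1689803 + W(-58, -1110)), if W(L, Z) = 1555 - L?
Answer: 11065589122140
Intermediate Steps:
w = -2846447 (w = -1417925 - 1428522 = -2846447)
(w - 3708259)*(-1689803 + W(-58, -1110)) = (-2846447 - 3708259)*(-1689803 + (1555 - 1*(-58))) = -6554706*(-1689803 + (1555 + 58)) = -6554706*(-1689803 + 1613) = -6554706*(-1688190) = 11065589122140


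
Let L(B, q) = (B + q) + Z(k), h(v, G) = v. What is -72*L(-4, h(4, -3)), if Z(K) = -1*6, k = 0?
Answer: 432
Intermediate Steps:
Z(K) = -6
L(B, q) = -6 + B + q (L(B, q) = (B + q) - 6 = -6 + B + q)
-72*L(-4, h(4, -3)) = -72*(-6 - 4 + 4) = -72*(-6) = 432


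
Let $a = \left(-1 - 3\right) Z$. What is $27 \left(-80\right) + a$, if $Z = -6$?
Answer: $-2136$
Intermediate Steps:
$a = 24$ ($a = \left(-1 - 3\right) \left(-6\right) = \left(-4\right) \left(-6\right) = 24$)
$27 \left(-80\right) + a = 27 \left(-80\right) + 24 = -2160 + 24 = -2136$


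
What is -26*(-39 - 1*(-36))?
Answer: 78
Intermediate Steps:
-26*(-39 - 1*(-36)) = -26*(-39 + 36) = -26*(-3) = 78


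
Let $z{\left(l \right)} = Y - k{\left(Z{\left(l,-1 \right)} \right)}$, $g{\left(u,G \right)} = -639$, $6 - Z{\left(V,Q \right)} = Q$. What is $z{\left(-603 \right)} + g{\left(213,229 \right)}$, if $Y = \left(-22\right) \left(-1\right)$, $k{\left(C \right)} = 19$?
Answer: $-636$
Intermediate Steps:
$Z{\left(V,Q \right)} = 6 - Q$
$Y = 22$
$z{\left(l \right)} = 3$ ($z{\left(l \right)} = 22 - 19 = 3$)
$z{\left(-603 \right)} + g{\left(213,229 \right)} = 3 - 639 = -636$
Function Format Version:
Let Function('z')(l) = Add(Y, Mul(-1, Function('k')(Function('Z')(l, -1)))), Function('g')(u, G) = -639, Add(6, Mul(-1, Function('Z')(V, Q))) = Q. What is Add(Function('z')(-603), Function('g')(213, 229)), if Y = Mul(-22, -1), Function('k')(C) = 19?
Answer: -636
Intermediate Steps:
Function('Z')(V, Q) = Add(6, Mul(-1, Q))
Y = 22
Function('z')(l) = 3 (Function('z')(l) = Add(22, Mul(-1, 19)) = Add(22, -19) = 3)
Add(Function('z')(-603), Function('g')(213, 229)) = Add(3, -639) = -636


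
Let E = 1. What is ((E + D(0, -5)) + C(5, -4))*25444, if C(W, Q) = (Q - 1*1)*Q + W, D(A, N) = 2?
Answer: 712432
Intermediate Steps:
C(W, Q) = W + Q*(-1 + Q) (C(W, Q) = (Q - 1)*Q + W = (-1 + Q)*Q + W = Q*(-1 + Q) + W = W + Q*(-1 + Q))
((E + D(0, -5)) + C(5, -4))*25444 = ((1 + 2) + (5 + (-4)**2 - 1*(-4)))*25444 = (3 + (5 + 16 + 4))*25444 = (3 + 25)*25444 = 28*25444 = 712432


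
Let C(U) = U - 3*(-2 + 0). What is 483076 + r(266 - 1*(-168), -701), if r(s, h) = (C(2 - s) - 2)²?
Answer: 666260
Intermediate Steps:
C(U) = 6 + U (C(U) = U - 3*(-2) = U + 6 = 6 + U)
r(s, h) = (6 - s)² (r(s, h) = ((6 + (2 - s)) - 2)² = ((8 - s) - 2)² = (6 - s)²)
483076 + r(266 - 1*(-168), -701) = 483076 + (-6 + (266 - 1*(-168)))² = 483076 + (-6 + (266 + 168))² = 483076 + (-6 + 434)² = 483076 + 428² = 483076 + 183184 = 666260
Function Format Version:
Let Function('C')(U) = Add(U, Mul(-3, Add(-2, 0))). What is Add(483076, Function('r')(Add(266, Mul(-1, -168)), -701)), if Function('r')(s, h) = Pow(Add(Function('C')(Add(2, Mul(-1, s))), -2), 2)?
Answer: 666260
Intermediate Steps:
Function('C')(U) = Add(6, U) (Function('C')(U) = Add(U, Mul(-3, -2)) = Add(U, 6) = Add(6, U))
Function('r')(s, h) = Pow(Add(6, Mul(-1, s)), 2) (Function('r')(s, h) = Pow(Add(Add(6, Add(2, Mul(-1, s))), -2), 2) = Pow(Add(Add(8, Mul(-1, s)), -2), 2) = Pow(Add(6, Mul(-1, s)), 2))
Add(483076, Function('r')(Add(266, Mul(-1, -168)), -701)) = Add(483076, Pow(Add(-6, Add(266, Mul(-1, -168))), 2)) = Add(483076, Pow(Add(-6, Add(266, 168)), 2)) = Add(483076, Pow(Add(-6, 434), 2)) = Add(483076, Pow(428, 2)) = Add(483076, 183184) = 666260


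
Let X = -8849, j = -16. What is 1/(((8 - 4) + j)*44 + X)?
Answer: -1/9377 ≈ -0.00010664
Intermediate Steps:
1/(((8 - 4) + j)*44 + X) = 1/(((8 - 4) - 16)*44 - 8849) = 1/((4 - 16)*44 - 8849) = 1/(-12*44 - 8849) = 1/(-528 - 8849) = 1/(-9377) = -1/9377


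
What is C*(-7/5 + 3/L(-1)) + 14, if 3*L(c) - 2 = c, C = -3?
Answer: -44/5 ≈ -8.8000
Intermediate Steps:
L(c) = 2/3 + c/3
C*(-7/5 + 3/L(-1)) + 14 = -3*(-7/5 + 3/(2/3 + (1/3)*(-1))) + 14 = -3*(-7*1/5 + 3/(2/3 - 1/3)) + 14 = -3*(-7/5 + 3/(1/3)) + 14 = -3*(-7/5 + 3*3) + 14 = -3*(-7/5 + 9) + 14 = -3*38/5 + 14 = -114/5 + 14 = -44/5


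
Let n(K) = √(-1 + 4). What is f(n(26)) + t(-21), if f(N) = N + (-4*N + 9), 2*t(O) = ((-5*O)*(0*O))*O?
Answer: 9 - 3*√3 ≈ 3.8038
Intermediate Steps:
n(K) = √3
t(O) = 0 (t(O) = (((-5*O)*(0*O))*O)/2 = ((-5*O*0)*O)/2 = (0*O)/2 = (½)*0 = 0)
f(N) = 9 - 3*N (f(N) = N + (9 - 4*N) = 9 - 3*N)
f(n(26)) + t(-21) = (9 - 3*√3) + 0 = 9 - 3*√3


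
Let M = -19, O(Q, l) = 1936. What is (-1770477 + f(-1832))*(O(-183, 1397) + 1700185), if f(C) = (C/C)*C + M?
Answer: -3016716707688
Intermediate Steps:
f(C) = -19 + C (f(C) = (C/C)*C - 19 = 1*C - 19 = C - 19 = -19 + C)
(-1770477 + f(-1832))*(O(-183, 1397) + 1700185) = (-1770477 + (-19 - 1832))*(1936 + 1700185) = (-1770477 - 1851)*1702121 = -1772328*1702121 = -3016716707688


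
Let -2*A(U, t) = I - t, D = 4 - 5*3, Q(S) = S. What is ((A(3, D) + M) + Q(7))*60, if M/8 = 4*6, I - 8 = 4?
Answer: 11250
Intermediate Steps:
I = 12 (I = 8 + 4 = 12)
D = -11 (D = 4 - 15 = -11)
A(U, t) = -6 + t/2 (A(U, t) = -(12 - t)/2 = -6 + t/2)
M = 192 (M = 8*(4*6) = 8*24 = 192)
((A(3, D) + M) + Q(7))*60 = (((-6 + (1/2)*(-11)) + 192) + 7)*60 = (((-6 - 11/2) + 192) + 7)*60 = ((-23/2 + 192) + 7)*60 = (361/2 + 7)*60 = (375/2)*60 = 11250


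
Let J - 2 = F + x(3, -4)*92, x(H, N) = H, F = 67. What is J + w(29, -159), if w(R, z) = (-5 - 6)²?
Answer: 466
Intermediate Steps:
w(R, z) = 121 (w(R, z) = (-11)² = 121)
J = 345 (J = 2 + (67 + 3*92) = 2 + (67 + 276) = 2 + 343 = 345)
J + w(29, -159) = 345 + 121 = 466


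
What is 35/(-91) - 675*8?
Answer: -70205/13 ≈ -5400.4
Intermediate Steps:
35/(-91) - 675*8 = 35*(-1/91) - 45*120 = -5/13 - 5400 = -70205/13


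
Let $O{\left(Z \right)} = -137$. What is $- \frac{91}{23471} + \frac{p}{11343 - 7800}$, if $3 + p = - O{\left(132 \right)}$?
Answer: $\frac{403243}{11879679} \approx 0.033944$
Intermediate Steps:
$p = 134$ ($p = -3 - -137 = -3 + 137 = 134$)
$- \frac{91}{23471} + \frac{p}{11343 - 7800} = - \frac{91}{23471} + \frac{134}{11343 - 7800} = \left(-91\right) \frac{1}{23471} + \frac{134}{11343 - 7800} = - \frac{13}{3353} + \frac{134}{3543} = \frac{403243}{11879679}$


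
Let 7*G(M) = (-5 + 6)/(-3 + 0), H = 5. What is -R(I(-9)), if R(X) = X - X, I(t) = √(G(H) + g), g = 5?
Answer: 0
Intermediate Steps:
G(M) = -1/21 (G(M) = ((-5 + 6)/(-3 + 0))/7 = (1/(-3))/7 = (1*(-⅓))/7 = (⅐)*(-⅓) = -1/21)
I(t) = 2*√546/21 (I(t) = √(-1/21 + 5) = √(104/21) = 2*√546/21)
R(X) = 0
-R(I(-9)) = -1*0 = 0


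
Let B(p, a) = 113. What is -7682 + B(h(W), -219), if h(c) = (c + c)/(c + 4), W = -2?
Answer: -7569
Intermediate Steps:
h(c) = 2*c/(4 + c) (h(c) = (2*c)/(4 + c) = 2*c/(4 + c))
-7682 + B(h(W), -219) = -7682 + 113 = -7569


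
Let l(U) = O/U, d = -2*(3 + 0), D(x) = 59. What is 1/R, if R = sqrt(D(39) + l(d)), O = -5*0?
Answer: sqrt(59)/59 ≈ 0.13019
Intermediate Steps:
O = 0
d = -6 (d = -2*3 = -6)
l(U) = 0 (l(U) = 0/U = 0)
R = sqrt(59) (R = sqrt(59 + 0) = sqrt(59) ≈ 7.6811)
1/R = 1/(sqrt(59)) = sqrt(59)/59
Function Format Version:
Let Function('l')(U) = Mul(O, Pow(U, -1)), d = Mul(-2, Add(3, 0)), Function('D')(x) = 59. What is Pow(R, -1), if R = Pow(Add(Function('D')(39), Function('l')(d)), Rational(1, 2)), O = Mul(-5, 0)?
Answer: Mul(Rational(1, 59), Pow(59, Rational(1, 2))) ≈ 0.13019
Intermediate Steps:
O = 0
d = -6 (d = Mul(-2, 3) = -6)
Function('l')(U) = 0 (Function('l')(U) = Mul(0, Pow(U, -1)) = 0)
R = Pow(59, Rational(1, 2)) (R = Pow(Add(59, 0), Rational(1, 2)) = Pow(59, Rational(1, 2)) ≈ 7.6811)
Pow(R, -1) = Pow(Pow(59, Rational(1, 2)), -1) = Mul(Rational(1, 59), Pow(59, Rational(1, 2)))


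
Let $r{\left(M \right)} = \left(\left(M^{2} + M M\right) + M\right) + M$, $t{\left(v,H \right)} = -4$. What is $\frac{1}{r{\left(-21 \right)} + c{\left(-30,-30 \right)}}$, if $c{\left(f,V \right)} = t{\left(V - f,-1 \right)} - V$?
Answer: $\frac{1}{866} \approx 0.0011547$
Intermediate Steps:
$r{\left(M \right)} = 2 M + 2 M^{2}$ ($r{\left(M \right)} = \left(\left(M^{2} + M^{2}\right) + M\right) + M = \left(2 M^{2} + M\right) + M = \left(M + 2 M^{2}\right) + M = 2 M + 2 M^{2}$)
$c{\left(f,V \right)} = -4 - V$
$\frac{1}{r{\left(-21 \right)} + c{\left(-30,-30 \right)}} = \frac{1}{2 \left(-21\right) \left(1 - 21\right) - -26} = \frac{1}{2 \left(-21\right) \left(-20\right) + \left(-4 + 30\right)} = \frac{1}{840 + 26} = \frac{1}{866}$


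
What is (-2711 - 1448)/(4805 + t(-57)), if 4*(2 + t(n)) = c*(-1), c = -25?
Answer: -16636/19237 ≈ -0.86479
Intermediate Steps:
t(n) = 17/4 (t(n) = -2 + (-25*(-1))/4 = -2 + (¼)*25 = -2 + 25/4 = 17/4)
(-2711 - 1448)/(4805 + t(-57)) = (-2711 - 1448)/(4805 + 17/4) = -4159/19237/4 = -4159*4/19237 = -16636/19237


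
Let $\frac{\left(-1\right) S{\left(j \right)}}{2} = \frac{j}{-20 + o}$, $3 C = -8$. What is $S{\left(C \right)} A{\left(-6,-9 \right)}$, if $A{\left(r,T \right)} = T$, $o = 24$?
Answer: $-12$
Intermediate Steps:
$C = - \frac{8}{3}$ ($C = \frac{1}{3} \left(-8\right) = - \frac{8}{3} \approx -2.6667$)
$S{\left(j \right)} = - \frac{j}{2}$ ($S{\left(j \right)} = - 2 \frac{j}{-20 + 24} = - 2 \frac{j}{4} = - \frac{j}{2}$)
$S{\left(C \right)} A{\left(-6,-9 \right)} = \left(- \frac{1}{2}\right) \left(- \frac{8}{3}\right) \left(-9\right) = \frac{4}{3} \left(-9\right) = -12$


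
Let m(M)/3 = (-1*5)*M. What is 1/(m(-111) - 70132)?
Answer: -1/68467 ≈ -1.4606e-5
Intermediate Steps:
m(M) = -15*M (m(M) = 3*((-1*5)*M) = 3*(-5*M) = -15*M)
1/(m(-111) - 70132) = 1/(-15*(-111) - 70132) = 1/(1665 - 70132) = 1/(-68467) = -1/68467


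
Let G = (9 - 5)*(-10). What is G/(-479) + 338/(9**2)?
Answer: 165142/38799 ≈ 4.2563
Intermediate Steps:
G = -40 (G = 4*(-10) = -40)
G/(-479) + 338/(9**2) = -40/(-479) + 338/(9**2) = -40*(-1/479) + 338/81 = 40/479 + 338*(1/81) = 40/479 + 338/81 = 165142/38799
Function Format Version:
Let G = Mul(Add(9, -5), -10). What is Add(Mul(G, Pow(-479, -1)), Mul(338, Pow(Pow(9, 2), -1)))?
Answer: Rational(165142, 38799) ≈ 4.2563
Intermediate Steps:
G = -40 (G = Mul(4, -10) = -40)
Add(Mul(G, Pow(-479, -1)), Mul(338, Pow(Pow(9, 2), -1))) = Add(Mul(-40, Pow(-479, -1)), Mul(338, Pow(Pow(9, 2), -1))) = Add(Mul(-40, Rational(-1, 479)), Mul(338, Pow(81, -1))) = Add(Rational(40, 479), Mul(338, Rational(1, 81))) = Add(Rational(40, 479), Rational(338, 81)) = Rational(165142, 38799)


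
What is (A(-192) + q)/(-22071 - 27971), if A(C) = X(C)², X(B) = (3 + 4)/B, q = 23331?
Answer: -860074033/1844748288 ≈ -0.46623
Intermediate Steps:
X(B) = 7/B
A(C) = 49/C² (A(C) = (7/C)² = 49/C²)
(A(-192) + q)/(-22071 - 27971) = (49/(-192)² + 23331)/(-22071 - 27971) = (49*(1/36864) + 23331)/(-50042) = (49/36864 + 23331)*(-1/50042) = (860074033/36864)*(-1/50042) = -860074033/1844748288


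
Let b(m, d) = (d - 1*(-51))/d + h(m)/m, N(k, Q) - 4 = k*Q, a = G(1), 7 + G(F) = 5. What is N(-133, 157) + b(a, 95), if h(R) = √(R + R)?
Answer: -1983169/95 - I ≈ -20875.0 - 1.0*I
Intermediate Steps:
G(F) = -2 (G(F) = -7 + 5 = -2)
a = -2
h(R) = √2*√R (h(R) = √(2*R) = √2*√R)
N(k, Q) = 4 + Q*k (N(k, Q) = 4 + k*Q = 4 + Q*k)
b(m, d) = √2/√m + (51 + d)/d (b(m, d) = (d - 1*(-51))/d + (√2*√m)/m = (d + 51)/d + √2/√m = (51 + d)/d + √2/√m = √2/√m + (51 + d)/d)
N(-133, 157) + b(a, 95) = (4 + 157*(-133)) + (1 + 51/95 + √2/√(-2)) = (4 - 20881) + (1 + 51*(1/95) + √2*(-I*√2/2)) = -20877 + (1 + 51/95 - I) = -20877 + (146/95 - I) = -1983169/95 - I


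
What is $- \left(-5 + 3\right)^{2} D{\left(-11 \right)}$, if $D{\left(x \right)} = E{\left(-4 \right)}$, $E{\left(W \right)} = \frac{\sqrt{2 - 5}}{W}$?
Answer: $i \sqrt{3} \approx 1.732 i$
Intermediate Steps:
$E{\left(W \right)} = \frac{i \sqrt{3}}{W}$ ($E{\left(W \right)} = \frac{\sqrt{-3}}{W} = \frac{i \sqrt{3}}{W}$)
$D{\left(x \right)} = - \frac{i \sqrt{3}}{4}$ ($D{\left(x \right)} = \frac{i \sqrt{3}}{-4} = i \sqrt{3} \left(- \frac{1}{4}\right) = - \frac{i \sqrt{3}}{4}$)
$- \left(-5 + 3\right)^{2} D{\left(-11 \right)} = - \left(-5 + 3\right)^{2} \left(- \frac{i \sqrt{3}}{4}\right) = - \left(-2\right)^{2} \left(- \frac{i \sqrt{3}}{4}\right) = - 4 \left(- \frac{i \sqrt{3}}{4}\right) = - \left(-1\right) i \sqrt{3} = i \sqrt{3}$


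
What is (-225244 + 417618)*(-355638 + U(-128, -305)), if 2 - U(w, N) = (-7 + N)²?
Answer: -87141574520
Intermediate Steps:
U(w, N) = 2 - (-7 + N)²
(-225244 + 417618)*(-355638 + U(-128, -305)) = (-225244 + 417618)*(-355638 + (2 - (-7 - 305)²)) = 192374*(-355638 + (2 - 1*(-312)²)) = 192374*(-355638 + (2 - 1*97344)) = 192374*(-355638 + (2 - 97344)) = 192374*(-355638 - 97342) = 192374*(-452980) = -87141574520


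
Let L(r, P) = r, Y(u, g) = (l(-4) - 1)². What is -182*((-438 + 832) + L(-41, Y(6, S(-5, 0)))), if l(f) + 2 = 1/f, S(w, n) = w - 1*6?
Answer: -64246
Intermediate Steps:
S(w, n) = -6 + w (S(w, n) = w - 6 = -6 + w)
l(f) = -2 + 1/f
Y(u, g) = 169/16 (Y(u, g) = ((-2 + 1/(-4)) - 1)² = ((-2 - ¼) - 1)² = (-9/4 - 1)² = (-13/4)² = 169/16)
-182*((-438 + 832) + L(-41, Y(6, S(-5, 0)))) = -182*((-438 + 832) - 41) = -182*(394 - 41) = -182*353 = -64246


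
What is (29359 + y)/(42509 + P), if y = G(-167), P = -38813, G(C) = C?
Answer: 3649/462 ≈ 7.8983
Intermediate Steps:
y = -167
(29359 + y)/(42509 + P) = (29359 - 167)/(42509 - 38813) = 29192/3696 = 29192*(1/3696) = 3649/462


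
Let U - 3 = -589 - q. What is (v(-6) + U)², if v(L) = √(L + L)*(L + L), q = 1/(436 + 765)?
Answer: 492823672441/1442401 + 33781776*I*√3/1201 ≈ 3.4167e+5 + 48719.0*I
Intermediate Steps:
q = 1/1201 ≈ 0.00083264
v(L) = 2*√2*L^(3/2) (v(L) = √(2*L)*(2*L) = (√2*√L)*(2*L) = 2*√2*L^(3/2))
U = -703787/1201 (U = 3 + (-589 - 1*1/1201) = 3 + (-589 - 1/1201) = 3 - 707390/1201 = -703787/1201 ≈ -586.00)
(v(-6) + U)² = (2*√2*(-6)^(3/2) - 703787/1201)² = (2*√2*(-6*I*√6) - 703787/1201)² = (-24*I*√3 - 703787/1201)² = (-703787/1201 - 24*I*√3)²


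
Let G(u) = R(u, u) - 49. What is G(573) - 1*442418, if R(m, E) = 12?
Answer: -442455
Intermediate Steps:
G(u) = -37 (G(u) = 12 - 49 = -37)
G(573) - 1*442418 = -37 - 1*442418 = -37 - 442418 = -442455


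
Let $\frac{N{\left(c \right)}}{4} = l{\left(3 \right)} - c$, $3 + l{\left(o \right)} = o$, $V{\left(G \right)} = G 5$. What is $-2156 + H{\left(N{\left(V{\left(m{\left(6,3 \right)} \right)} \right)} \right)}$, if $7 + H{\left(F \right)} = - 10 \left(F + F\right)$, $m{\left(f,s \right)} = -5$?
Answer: $-4163$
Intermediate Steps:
$V{\left(G \right)} = 5 G$
$l{\left(o \right)} = -3 + o$
$N{\left(c \right)} = - 4 c$ ($N{\left(c \right)} = 4 \left(\left(-3 + 3\right) - c\right) = 4 \left(0 - c\right) = 4 \left(- c\right) = - 4 c$)
$H{\left(F \right)} = -7 - 20 F$ ($H{\left(F \right)} = -7 - 10 \left(F + F\right) = -7 - 10 \cdot 2 F = -7 - 20 F$)
$-2156 + H{\left(N{\left(V{\left(m{\left(6,3 \right)} \right)} \right)} \right)} = -2156 - \left(7 + 20 \left(- 4 \cdot 5 \left(-5\right)\right)\right) = -2156 - \left(7 + 20 \left(\left(-4\right) \left(-25\right)\right)\right) = -2156 - 2007 = -4163$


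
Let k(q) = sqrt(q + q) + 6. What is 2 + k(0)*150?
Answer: 902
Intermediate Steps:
k(q) = 6 + sqrt(2)*sqrt(q) (k(q) = sqrt(2*q) + 6 = sqrt(2)*sqrt(q) + 6 = 6 + sqrt(2)*sqrt(q))
2 + k(0)*150 = 2 + (6 + sqrt(2)*sqrt(0))*150 = 2 + (6 + sqrt(2)*0)*150 = 2 + (6 + 0)*150 = 2 + 6*150 = 2 + 900 = 902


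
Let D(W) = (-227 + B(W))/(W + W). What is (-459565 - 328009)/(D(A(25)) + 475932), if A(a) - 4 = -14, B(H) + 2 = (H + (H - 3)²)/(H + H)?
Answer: -315029600/190377539 ≈ -1.6548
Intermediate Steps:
B(H) = -2 + (H + (-3 + H)²)/(2*H) (B(H) = -2 + (H + (H - 3)²)/(H + H) = -2 + (H + (-3 + H)²)/((2*H)) = -2 + (H + (-3 + H)²)*(1/(2*H)) = -2 + (H + (-3 + H)²)/(2*H))
A(a) = -10 (A(a) = 4 - 14 = -10)
D(W) = (-227 + ((-3 + W)² - 3*W)/(2*W))/(2*W) (D(W) = (-227 + ((-3 + W)² - 3*W)/(2*W))/(W + W) = (-227 + ((-3 + W)² - 3*W)/(2*W))/((2*W)) = (-227 + ((-3 + W)² - 3*W)/(2*W))*(1/(2*W)) = (-227 + ((-3 + W)² - 3*W)/(2*W))/(2*W))
(-459565 - 328009)/(D(A(25)) + 475932) = (-459565 - 328009)/((¼)*((-3 - 10)² - 457*(-10))/(-10)² + 475932) = -787574/((¼)*(1/100)*((-13)² + 4570) + 475932) = -787574/((¼)*(1/100)*(169 + 4570) + 475932) = -787574/((¼)*(1/100)*4739 + 475932) = -787574/(4739/400 + 475932) = -787574/190377539/400 = -787574*400/190377539 = -315029600/190377539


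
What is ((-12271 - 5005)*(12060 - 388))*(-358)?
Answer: 72189078976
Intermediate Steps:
((-12271 - 5005)*(12060 - 388))*(-358) = -17276*11672*(-358) = -201645472*(-358) = 72189078976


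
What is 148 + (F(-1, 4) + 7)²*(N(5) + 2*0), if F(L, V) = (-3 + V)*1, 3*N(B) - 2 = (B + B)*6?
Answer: 4412/3 ≈ 1470.7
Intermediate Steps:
N(B) = ⅔ + 4*B (N(B) = ⅔ + ((B + B)*6)/3 = ⅔ + ((2*B)*6)/3 = ⅔ + (12*B)/3 = ⅔ + 4*B)
F(L, V) = -3 + V
148 + (F(-1, 4) + 7)²*(N(5) + 2*0) = 148 + ((-3 + 4) + 7)²*((⅔ + 4*5) + 2*0) = 148 + (1 + 7)²*((⅔ + 20) + 0) = 148 + 8²*(62/3 + 0) = 148 + 64*(62/3) = 148 + 3968/3 = 4412/3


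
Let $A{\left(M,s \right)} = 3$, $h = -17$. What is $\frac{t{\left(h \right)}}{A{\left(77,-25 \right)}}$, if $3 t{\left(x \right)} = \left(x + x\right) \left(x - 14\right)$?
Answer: $\frac{1054}{9} \approx 117.11$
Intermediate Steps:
$t{\left(x \right)} = \frac{2 x \left(-14 + x\right)}{3}$ ($t{\left(x \right)} = \frac{\left(x + x\right) \left(x - 14\right)}{3} = \frac{2 x \left(-14 + x\right)}{3}$)
$\frac{t{\left(h \right)}}{A{\left(77,-25 \right)}} = \frac{\frac{2}{3} \left(-17\right) \left(-14 - 17\right)}{3} = \frac{2}{3} \left(-17\right) \left(-31\right) \frac{1}{3} = \frac{1054}{3} \cdot \frac{1}{3} = \frac{1054}{9}$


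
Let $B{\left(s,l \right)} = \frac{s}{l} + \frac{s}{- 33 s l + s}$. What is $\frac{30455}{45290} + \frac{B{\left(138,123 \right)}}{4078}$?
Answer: $\frac{2067184957205}{3072878873036} \approx 0.67272$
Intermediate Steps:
$B{\left(s,l \right)} = \frac{s}{l} + \frac{s}{s - 33 l s}$ ($B{\left(s,l \right)} = \frac{s}{l} + \frac{s}{- 33 l s + s} = \frac{s}{l} + \frac{s}{s - 33 l s}$)
$\frac{30455}{45290} + \frac{B{\left(138,123 \right)}}{4078} = \frac{30455}{45290} + \frac{\frac{1}{123} \frac{1}{-1 + 33 \cdot 123} \left(\left(-1\right) 123 - 138 + 33 \cdot 123 \cdot 138\right)}{4078} = 30455 \cdot \frac{1}{45290} + \frac{-123 - 138 + 560142}{123 \left(-1 + 4059\right)} \frac{1}{4078} = \frac{6091}{9058} + \frac{1}{123} \cdot \frac{1}{4058} \cdot 559881 \cdot \frac{1}{4078} = \frac{6091}{9058} + \frac{186627}{166378} \cdot \frac{1}{4078} = \frac{6091}{9058} + \frac{186627}{678489484} = \frac{2067184957205}{3072878873036}$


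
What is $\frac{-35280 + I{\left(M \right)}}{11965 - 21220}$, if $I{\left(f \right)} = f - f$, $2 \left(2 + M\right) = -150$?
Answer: $\frac{2352}{617} \approx 3.812$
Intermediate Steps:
$M = -77$ ($M = -2 + \frac{1}{2} \left(-150\right) = -2 - 75 = -77$)
$I{\left(f \right)} = 0$
$\frac{-35280 + I{\left(M \right)}}{11965 - 21220} = \frac{-35280 + 0}{11965 - 21220} = - \frac{35280}{-9255} = \left(-35280\right) \left(- \frac{1}{9255}\right) = \frac{2352}{617}$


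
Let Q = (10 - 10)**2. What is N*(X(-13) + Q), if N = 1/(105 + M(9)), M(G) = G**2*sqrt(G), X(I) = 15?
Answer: 5/116 ≈ 0.043103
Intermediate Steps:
M(G) = G**(5/2)
Q = 0 (Q = 0**2 = 0)
N = 1/348 (N = 1/(105 + 9**(5/2)) = 1/(105 + 243) = 1/348 ≈ 0.0028736)
N*(X(-13) + Q) = (15 + 0)/348 = (1/348)*15 = 5/116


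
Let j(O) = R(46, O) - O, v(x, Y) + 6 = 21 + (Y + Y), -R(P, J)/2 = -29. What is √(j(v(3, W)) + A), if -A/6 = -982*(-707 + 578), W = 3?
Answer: I*√760031 ≈ 871.8*I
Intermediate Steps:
R(P, J) = 58 (R(P, J) = -2*(-29) = 58)
v(x, Y) = 15 + 2*Y (v(x, Y) = -6 + (21 + (Y + Y)) = -6 + (21 + 2*Y) = 15 + 2*Y)
j(O) = 58 - O
A = -760068 (A = -(-5892)*(-707 + 578) = -(-5892)*(-129) = -6*126678 = -760068)
√(j(v(3, W)) + A) = √((58 - (15 + 2*3)) - 760068) = √((58 - (15 + 6)) - 760068) = √((58 - 1*21) - 760068) = √((58 - 21) - 760068) = √(37 - 760068) = √(-760031) = I*√760031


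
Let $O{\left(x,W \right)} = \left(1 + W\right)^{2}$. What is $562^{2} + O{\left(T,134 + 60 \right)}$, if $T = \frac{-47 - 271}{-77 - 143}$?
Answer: $353869$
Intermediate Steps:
$T = \frac{159}{110}$ ($T = - \frac{318}{-220} = \left(-318\right) \left(- \frac{1}{220}\right) = \frac{159}{110} \approx 1.4455$)
$562^{2} + O{\left(T,134 + 60 \right)} = 562^{2} + \left(1 + \left(134 + 60\right)\right)^{2} = 315844 + \left(1 + 194\right)^{2} = 315844 + 195^{2} = 315844 + 38025 = 353869$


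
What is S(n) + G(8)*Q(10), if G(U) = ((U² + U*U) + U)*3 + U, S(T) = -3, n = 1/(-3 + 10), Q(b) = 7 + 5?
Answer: 4989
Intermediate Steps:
Q(b) = 12
n = ⅐ (n = 1/7 = ⅐ ≈ 0.14286)
G(U) = 4*U + 6*U² (G(U) = ((U² + U²) + U)*3 + U = (2*U² + U)*3 + U = (U + 2*U²)*3 + U = (3*U + 6*U²) + U = 4*U + 6*U²)
S(n) + G(8)*Q(10) = -3 + (2*8*(2 + 3*8))*12 = -3 + (2*8*(2 + 24))*12 = -3 + (2*8*26)*12 = -3 + 416*12 = -3 + 4992 = 4989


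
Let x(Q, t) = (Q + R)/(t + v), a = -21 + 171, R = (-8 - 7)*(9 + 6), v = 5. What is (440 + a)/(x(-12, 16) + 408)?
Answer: 4130/2777 ≈ 1.4872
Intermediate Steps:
R = -225 (R = -15*15 = -225)
a = 150
x(Q, t) = (-225 + Q)/(5 + t) (x(Q, t) = (Q - 225)/(t + 5) = (-225 + Q)/(5 + t))
(440 + a)/(x(-12, 16) + 408) = (440 + 150)/((-225 - 12)/(5 + 16) + 408) = 590/(-237/21 + 408) = 590/((1/21)*(-237) + 408) = 590/(-79/7 + 408) = 590/(2777/7) = 590*(7/2777) = 4130/2777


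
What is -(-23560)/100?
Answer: 1178/5 ≈ 235.60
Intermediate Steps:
-(-23560)/100 = -2356*(-1/10) = 1178/5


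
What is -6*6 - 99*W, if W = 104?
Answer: -10332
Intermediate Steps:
-6*6 - 99*W = -6*6 - 99*104 = -36 - 10296 = -10332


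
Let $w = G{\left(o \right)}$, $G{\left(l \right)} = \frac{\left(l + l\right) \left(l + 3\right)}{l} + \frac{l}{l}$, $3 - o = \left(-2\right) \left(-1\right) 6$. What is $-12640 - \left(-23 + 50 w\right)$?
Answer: $-12067$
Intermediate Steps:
$o = -9$ ($o = 3 - \left(-2\right) \left(-1\right) 6 = 3 - 2 \cdot 6 = 3 - 12 = -9$)
$G{\left(l \right)} = 7 + 2 l$ ($G{\left(l \right)} = \frac{2 l \left(3 + l\right)}{l} + 1 = \left(6 + 2 l\right) + 1 = 7 + 2 l$)
$w = -11$ ($w = 7 + 2 \left(-9\right) = 7 - 18 = -11$)
$-12640 - \left(-23 + 50 w\right) = -12640 - \left(-23 + 50 \left(-11\right)\right) = -12640 - \left(-23 - 550\right) = -12640 - -573 = -12640 + 573 = -12067$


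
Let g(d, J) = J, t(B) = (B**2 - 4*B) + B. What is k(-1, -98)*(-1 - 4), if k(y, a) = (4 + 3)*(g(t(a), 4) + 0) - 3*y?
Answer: -155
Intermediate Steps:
t(B) = B**2 - 3*B
k(y, a) = 28 - 3*y (k(y, a) = (4 + 3)*(4 + 0) - 3*y = 7*4 - 3*y = 28 - 3*y)
k(-1, -98)*(-1 - 4) = (28 - 3*(-1))*(-1 - 4) = (28 + 3)*(-5) = 31*(-5) = -155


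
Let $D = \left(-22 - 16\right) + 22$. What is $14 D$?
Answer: $-224$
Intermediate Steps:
$D = -16$ ($D = -38 + 22 = -16$)
$14 D = 14 \left(-16\right) = -224$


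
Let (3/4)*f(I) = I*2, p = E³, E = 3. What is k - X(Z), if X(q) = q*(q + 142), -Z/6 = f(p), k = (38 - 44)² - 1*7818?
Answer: -133062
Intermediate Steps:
k = -7782 (k = (-6)² - 7818 = 36 - 7818 = -7782)
p = 27 (p = 3³ = 27)
f(I) = 8*I/3 (f(I) = 4*(I*2)/3 = 4*(2*I)/3 = 8*I/3)
Z = -432 (Z = -16*27 = -6*72 = -432)
X(q) = q*(142 + q)
k - X(Z) = -7782 - (-432)*(142 - 432) = -7782 - (-432)*(-290) = -7782 - 1*125280 = -7782 - 125280 = -133062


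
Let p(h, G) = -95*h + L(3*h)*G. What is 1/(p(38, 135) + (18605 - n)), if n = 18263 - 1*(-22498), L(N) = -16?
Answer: -1/27926 ≈ -3.5809e-5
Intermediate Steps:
p(h, G) = -95*h - 16*G
n = 40761 (n = 18263 + 22498 = 40761)
1/(p(38, 135) + (18605 - n)) = 1/((-95*38 - 16*135) + (18605 - 1*40761)) = 1/((-3610 - 2160) + (18605 - 40761)) = 1/(-5770 - 22156) = 1/(-27926) = -1/27926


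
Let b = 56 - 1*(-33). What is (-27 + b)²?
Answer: 3844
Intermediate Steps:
b = 89 (b = 56 + 33 = 89)
(-27 + b)² = (-27 + 89)² = 62² = 3844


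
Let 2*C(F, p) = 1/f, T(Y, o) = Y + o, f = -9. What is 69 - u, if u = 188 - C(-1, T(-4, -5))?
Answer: -2143/18 ≈ -119.06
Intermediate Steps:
C(F, p) = -1/18 (C(F, p) = (1/2)/(-9) = (1/2)*(-1/9) = -1/18)
u = 3385/18 (u = 188 - 1*(-1/18) = 188 + 1/18 = 3385/18 ≈ 188.06)
69 - u = 69 - 1*3385/18 = 69 - 3385/18 = -2143/18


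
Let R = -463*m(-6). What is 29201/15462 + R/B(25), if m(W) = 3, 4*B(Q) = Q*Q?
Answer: -67656247/9663750 ≈ -7.0010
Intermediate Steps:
B(Q) = Q²/4 (B(Q) = (Q*Q)/4 = Q²/4)
R = -1389 (R = -463*3 = -1389)
29201/15462 + R/B(25) = 29201/15462 - 1389/((¼)*25²) = 29201*(1/15462) - 1389/((¼)*625) = 29201/15462 - 1389/625/4 = 29201/15462 - 1389*4/625 = 29201/15462 - 5556/625 = -67656247/9663750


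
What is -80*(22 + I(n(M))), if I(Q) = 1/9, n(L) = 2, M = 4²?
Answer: -15920/9 ≈ -1768.9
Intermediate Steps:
M = 16
I(Q) = ⅑
-80*(22 + I(n(M))) = -80*(22 + ⅑) = -80*199/9 = -15920/9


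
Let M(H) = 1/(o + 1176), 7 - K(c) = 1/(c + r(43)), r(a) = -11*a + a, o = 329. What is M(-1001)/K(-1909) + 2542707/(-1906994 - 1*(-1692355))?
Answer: -62659096008469/5289320973930 ≈ -11.846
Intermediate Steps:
r(a) = -10*a
K(c) = 7 - 1/(-430 + c) (K(c) = 7 - 1/(c - 10*43) = 7 - 1/(c - 430) = 7 - 1/(-430 + c))
M(H) = 1/1505 (M(H) = 1/(329 + 1176) = 1/1505)
M(-1001)/K(-1909) + 2542707/(-1906994 - 1*(-1692355)) = 1/(1505*(((-3011 + 7*(-1909))/(-430 - 1909)))) + 2542707/(-1906994 - 1*(-1692355)) = 1/(1505*(((-3011 - 13363)/(-2339)))) + 2542707/(-1906994 + 1692355) = 1/(1505*((-1/2339*(-16374)))) + 2542707/(-214639) = 1/(1505*(16374/2339)) + 2542707*(-1/214639) = (1/1505)*(2339/16374) - 2542707/214639 = 2339/24642870 - 2542707/214639 = -62659096008469/5289320973930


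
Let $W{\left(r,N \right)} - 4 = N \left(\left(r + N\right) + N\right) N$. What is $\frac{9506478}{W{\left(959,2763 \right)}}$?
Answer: $\frac{9506478}{49507585969} \approx 0.00019202$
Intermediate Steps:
$W{\left(r,N \right)} = 4 + N^{2} \left(r + 2 N\right)$ ($W{\left(r,N \right)} = 4 + N \left(\left(r + N\right) + N\right) N = 4 + N \left(\left(N + r\right) + N\right) N = 4 + N \left(r + 2 N\right) N = 4 + N^{2} \left(r + 2 N\right)$)
$\frac{9506478}{W{\left(959,2763 \right)}} = \frac{9506478}{4 + 2 \cdot 2763^{3} + 959 \cdot 2763^{2}} = \frac{9506478}{4 + 2 \cdot 21093208947 + 959 \cdot 7634169} = \frac{9506478}{4 + 42186417894 + 7321168071} = \frac{9506478}{49507585969}$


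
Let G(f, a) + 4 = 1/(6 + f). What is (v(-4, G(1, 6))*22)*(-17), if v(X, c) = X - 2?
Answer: 2244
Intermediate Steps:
G(f, a) = -4 + 1/(6 + f)
v(X, c) = -2 + X
(v(-4, G(1, 6))*22)*(-17) = ((-2 - 4)*22)*(-17) = -6*22*(-17) = -132*(-17) = 2244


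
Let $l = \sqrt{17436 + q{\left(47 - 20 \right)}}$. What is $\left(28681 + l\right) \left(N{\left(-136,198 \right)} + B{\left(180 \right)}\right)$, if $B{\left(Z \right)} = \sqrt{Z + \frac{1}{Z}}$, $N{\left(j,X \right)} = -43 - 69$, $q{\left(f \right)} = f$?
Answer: $- \frac{\left(3360 - \sqrt{162005}\right) \left(28681 + \sqrt{17463}\right)}{30} \approx -2.8405 \cdot 10^{6}$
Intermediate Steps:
$N{\left(j,X \right)} = -112$
$l = \sqrt{17463}$ ($l = \sqrt{17436 + \left(47 - 20\right)} = \sqrt{17436 + 27} = \sqrt{17463} \approx 132.15$)
$\left(28681 + l\right) \left(N{\left(-136,198 \right)} + B{\left(180 \right)}\right) = \left(28681 + \sqrt{17463}\right) \left(-112 + \sqrt{180 + \frac{1}{180}}\right) = \left(28681 + \sqrt{17463}\right) \left(-112 + \sqrt{\frac{32401}{180}}\right) = \left(28681 + \sqrt{17463}\right) \left(-112 + \frac{\sqrt{162005}}{30}\right) = \left(-112 + \frac{\sqrt{162005}}{30}\right) \left(28681 + \sqrt{17463}\right)$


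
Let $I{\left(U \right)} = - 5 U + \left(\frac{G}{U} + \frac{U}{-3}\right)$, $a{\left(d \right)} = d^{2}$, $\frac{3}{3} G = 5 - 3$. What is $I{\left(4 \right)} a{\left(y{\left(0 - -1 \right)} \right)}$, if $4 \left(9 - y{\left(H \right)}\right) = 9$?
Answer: $- \frac{30375}{32} \approx -949.22$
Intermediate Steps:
$G = 2$ ($G = 5 - 3 = 2$)
$y{\left(H \right)} = \frac{27}{4}$ ($y{\left(H \right)} = 9 - \frac{9}{4} = \frac{27}{4}$)
$I{\left(U \right)} = \frac{2}{U} - \frac{16 U}{3}$ ($I{\left(U \right)} = - 5 U + \left(\frac{2}{U} + \frac{U}{-3}\right) = - 5 U + \left(\frac{2}{U} + U \left(- \frac{1}{3}\right)\right) = - 5 U - \left(- \frac{2}{U} + \frac{U}{3}\right) = \frac{2}{U} - \frac{16 U}{3}$)
$I{\left(4 \right)} a{\left(y{\left(0 - -1 \right)} \right)} = \left(\frac{2}{4} - \frac{64}{3}\right) \left(\frac{27}{4}\right)^{2} = \left(2 \cdot \frac{1}{4} - \frac{64}{3}\right) \frac{729}{16} = \left(\frac{1}{2} - \frac{64}{3}\right) \frac{729}{16} = \left(- \frac{125}{6}\right) \frac{729}{16} = - \frac{30375}{32}$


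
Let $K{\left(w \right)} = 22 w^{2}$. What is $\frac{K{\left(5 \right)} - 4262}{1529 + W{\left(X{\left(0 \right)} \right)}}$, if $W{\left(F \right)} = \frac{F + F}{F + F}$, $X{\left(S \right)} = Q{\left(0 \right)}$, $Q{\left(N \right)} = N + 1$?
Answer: $- \frac{1856}{765} \approx -2.4261$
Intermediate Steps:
$Q{\left(N \right)} = 1 + N$
$X{\left(S \right)} = 1$ ($X{\left(S \right)} = 1 + 0 = 1$)
$W{\left(F \right)} = 1$ ($W{\left(F \right)} = \frac{2 F}{2 F} = 2 F \frac{1}{2 F} = 1$)
$\frac{K{\left(5 \right)} - 4262}{1529 + W{\left(X{\left(0 \right)} \right)}} = \frac{22 \cdot 5^{2} - 4262}{1529 + 1} = \frac{22 \cdot 25 - 4262}{1530} = \left(550 - 4262\right) \frac{1}{1530} = \left(-3712\right) \frac{1}{1530} = - \frac{1856}{765}$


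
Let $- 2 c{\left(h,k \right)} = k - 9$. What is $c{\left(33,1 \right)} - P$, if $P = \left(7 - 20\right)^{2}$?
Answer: $-165$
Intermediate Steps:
$c{\left(h,k \right)} = \frac{9}{2} - \frac{k}{2}$ ($c{\left(h,k \right)} = - \frac{k - 9}{2} = - \frac{-9 + k}{2} = \frac{9}{2} - \frac{k}{2}$)
$P = 169$ ($P = \left(-13\right)^{2} = 169$)
$c{\left(33,1 \right)} - P = \left(\frac{9}{2} - \frac{1}{2}\right) - 169 = 4 - 169 = -165$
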